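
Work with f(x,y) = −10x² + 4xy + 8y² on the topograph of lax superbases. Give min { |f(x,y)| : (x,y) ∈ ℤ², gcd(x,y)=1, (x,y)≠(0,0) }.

river: ρ → (8,12,-6)
river: ρ → (-6,12,8)
river: ρ → (8,4,-10)
river: ρ → (-10,16,2)
river: ρ → (2,16,-10)
river: ρ → (-10,4,8)
closes: descent 0, river 6
min |a| on river = 2

2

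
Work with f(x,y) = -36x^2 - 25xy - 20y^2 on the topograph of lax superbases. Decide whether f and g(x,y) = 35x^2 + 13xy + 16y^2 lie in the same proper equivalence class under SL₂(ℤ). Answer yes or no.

D₁ = -2255, D₂ = -2071
discriminants differ ⇒ not SL₂(ℤ)-equivalent

no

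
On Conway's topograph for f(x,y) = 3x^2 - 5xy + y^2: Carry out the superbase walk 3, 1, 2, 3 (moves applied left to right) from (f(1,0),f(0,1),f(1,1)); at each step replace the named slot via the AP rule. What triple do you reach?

start (3,1,-1) = (f(1,0),f(0,1),f(1,1))
replace slot 3: 2·(3+1) − (-1) = 9 → (3,1,9)
replace slot 1: 2·(1+9) − 3 = 17 → (17,1,9)
replace slot 2: 2·(17+9) − 1 = 51 → (17,51,9)
replace slot 3: 2·(17+51) − 9 = 127 → (17,51,127)

17,51,127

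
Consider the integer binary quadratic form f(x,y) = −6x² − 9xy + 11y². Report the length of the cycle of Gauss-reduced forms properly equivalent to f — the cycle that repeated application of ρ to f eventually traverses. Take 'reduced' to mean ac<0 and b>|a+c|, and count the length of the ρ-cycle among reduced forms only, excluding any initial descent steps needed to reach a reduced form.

D = 345, ⌊√D⌋ = 18
descent: ρ → (11,9,-6)  [lands on river]
river: ρ → (-6,15,5)
river: ρ → (5,15,-6)
river: ρ → (-6,9,11)
river: ρ → (11,13,-4)
river: ρ → (-4,11,14)
river: ρ → (14,17,-1)
river: ρ → (-1,17,14)
river: ρ → (14,11,-4)
river: ρ → (-4,13,11)
ρ-cycle length = 10 (tail of 1 descent step not counted)

10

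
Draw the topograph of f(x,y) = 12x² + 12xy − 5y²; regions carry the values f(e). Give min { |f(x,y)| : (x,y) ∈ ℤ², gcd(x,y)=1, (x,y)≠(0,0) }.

river: ρ → (-5,18,3)
river: ρ → (3,18,-5)
river: ρ → (-5,12,12)
river: ρ → (12,12,-5)
closes: descent 0, river 4
min |a| on river = 3

3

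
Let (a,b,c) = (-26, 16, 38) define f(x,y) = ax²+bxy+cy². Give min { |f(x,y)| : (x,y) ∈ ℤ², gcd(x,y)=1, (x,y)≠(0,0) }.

river: ρ → (38,60,-4)
river: ρ → (-4,60,38)
river: ρ → (38,16,-26)
river: ρ → (-26,36,28)
river: ρ → (28,20,-34)
river: ρ → (-34,48,14)
river: ρ → (14,64,-2)
river: ρ → (-2,64,14)
river: ρ → (14,48,-34)
river: ρ → (-34,20,28)
river: ρ → (28,36,-26)
river: ρ → (-26,16,38)
closes: descent 0, river 12
min |a| on river = 2

2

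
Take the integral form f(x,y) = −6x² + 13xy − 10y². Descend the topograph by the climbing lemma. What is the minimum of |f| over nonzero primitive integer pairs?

translate: b→-1 (≡-13 mod 12), so (6,-13,10)→(6,-1,3)
flip: (6,-1,3)→(3,1,6)
reduced (well bottom): (3,1,6) with a≤c, −a<b≤a
well minimum |f| = |-3| = 3 (negative-definite)

3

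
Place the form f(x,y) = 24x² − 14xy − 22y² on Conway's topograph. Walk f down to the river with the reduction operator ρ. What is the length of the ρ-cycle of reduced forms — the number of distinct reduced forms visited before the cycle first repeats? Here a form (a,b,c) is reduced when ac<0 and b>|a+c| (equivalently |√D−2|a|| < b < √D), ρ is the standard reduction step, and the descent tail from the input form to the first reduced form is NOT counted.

D = 2308, ⌊√D⌋ = 48
descent: ρ → (-22,14,24)  [lands on river]
river: ρ → (24,34,-12)
river: ρ → (-12,38,18)
river: ρ → (18,34,-16)
river: ρ → (-16,30,22)
river: ρ → (22,14,-24)
river: ρ → (-24,34,12)
river: ρ → (12,38,-18)
river: ρ → (-18,34,16)
river: ρ → (16,30,-22)
ρ-cycle length = 10 (tail of 1 descent step not counted)

10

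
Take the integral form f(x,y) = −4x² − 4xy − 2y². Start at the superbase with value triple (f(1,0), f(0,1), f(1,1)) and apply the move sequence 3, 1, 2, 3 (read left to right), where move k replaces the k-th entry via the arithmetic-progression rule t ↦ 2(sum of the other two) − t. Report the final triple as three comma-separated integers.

start (-4,-2,-10) = (f(1,0),f(0,1),f(1,1))
replace slot 3: 2·((-4)+(-2)) − (-10) = -2 → (-4,-2,-2)
replace slot 1: 2·((-2)+(-2)) − (-4) = -4 → (-4,-2,-2)
replace slot 2: 2·((-4)+(-2)) − (-2) = -10 → (-4,-10,-2)
replace slot 3: 2·((-4)+(-10)) − (-2) = -26 → (-4,-10,-26)

-4,-10,-26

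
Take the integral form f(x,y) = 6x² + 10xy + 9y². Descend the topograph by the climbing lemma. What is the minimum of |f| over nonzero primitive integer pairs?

translate: b→-2 (≡10 mod 12), so (6,10,9)→(6,-2,5)
flip: (6,-2,5)→(5,2,6)
reduced (well bottom): (5,2,6) with a≤c, −a<b≤a
well minimum = a = 5

5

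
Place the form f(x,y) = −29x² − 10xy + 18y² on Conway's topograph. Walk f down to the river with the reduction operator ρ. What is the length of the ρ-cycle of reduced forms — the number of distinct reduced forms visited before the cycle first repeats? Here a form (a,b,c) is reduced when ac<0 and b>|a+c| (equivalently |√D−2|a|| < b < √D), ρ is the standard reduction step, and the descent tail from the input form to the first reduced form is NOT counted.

D = 2188, ⌊√D⌋ = 46
descent: ρ → (18,46,-1)  [lands on river]
river: ρ → (-1,46,18)
river: ρ → (18,26,-21)
river: ρ → (-21,16,23)
river: ρ → (23,30,-14)
river: ρ → (-14,26,27)
river: ρ → (27,28,-13)
river: ρ → (-13,24,31)
river: ρ → (31,38,-6)
river: ρ → (-6,46,3)
river: ρ → (3,44,-21)
river: ρ → (-21,40,7)
river: ρ → (7,44,-9)
river: ρ → (-9,46,2)
river: ρ → (2,46,-9)
river: ρ → (-9,44,7)
river: ρ → (7,40,-21)
river: ρ → (-21,44,3)
river: ρ → (3,46,-6)
river: ρ → (-6,38,31)
river: ρ → (31,24,-13)
river: ρ → (-13,28,27)
river: ρ → (27,26,-14)
river: ρ → (-14,30,23)
river: ρ → (23,16,-21)
river: ρ → (-21,26,18)
ρ-cycle length = 26 (tail of 1 descent step not counted)

26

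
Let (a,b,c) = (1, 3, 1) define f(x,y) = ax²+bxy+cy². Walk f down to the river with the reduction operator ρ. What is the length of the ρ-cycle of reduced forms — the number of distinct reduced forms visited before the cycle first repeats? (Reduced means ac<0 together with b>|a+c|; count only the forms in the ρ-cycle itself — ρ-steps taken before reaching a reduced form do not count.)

D = 5, ⌊√D⌋ = 2
descent: ρ → (1,1,-1)  [lands on river]
river: ρ → (-1,1,1)
ρ-cycle length = 2 (tail of 1 descent step not counted)

2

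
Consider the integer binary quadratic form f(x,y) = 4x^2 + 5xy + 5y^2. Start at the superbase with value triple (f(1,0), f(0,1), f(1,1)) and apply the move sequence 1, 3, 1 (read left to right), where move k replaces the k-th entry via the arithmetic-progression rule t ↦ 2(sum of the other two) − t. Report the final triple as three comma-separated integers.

start (4,5,14) = (f(1,0),f(0,1),f(1,1))
replace slot 1: 2·(5+14) − 4 = 34 → (34,5,14)
replace slot 3: 2·(34+5) − 14 = 64 → (34,5,64)
replace slot 1: 2·(5+64) − 34 = 104 → (104,5,64)

104,5,64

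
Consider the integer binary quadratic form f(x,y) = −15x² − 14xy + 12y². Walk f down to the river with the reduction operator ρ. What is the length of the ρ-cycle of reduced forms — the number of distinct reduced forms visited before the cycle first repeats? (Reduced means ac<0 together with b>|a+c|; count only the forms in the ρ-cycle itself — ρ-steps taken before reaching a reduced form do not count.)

D = 916, ⌊√D⌋ = 30
descent: ρ → (12,14,-15)  [lands on river]
river: ρ → (-15,16,11)
river: ρ → (11,28,-3)
river: ρ → (-3,26,20)
river: ρ → (20,14,-9)
river: ρ → (-9,22,12)
river: ρ → (12,26,-5)
river: ρ → (-5,24,17)
river: ρ → (17,10,-12)
river: ρ → (-12,14,15)
river: ρ → (15,16,-11)
river: ρ → (-11,28,3)
river: ρ → (3,26,-20)
river: ρ → (-20,14,9)
river: ρ → (9,22,-12)
river: ρ → (-12,26,5)
river: ρ → (5,24,-17)
river: ρ → (-17,10,12)
ρ-cycle length = 18 (tail of 1 descent step not counted)

18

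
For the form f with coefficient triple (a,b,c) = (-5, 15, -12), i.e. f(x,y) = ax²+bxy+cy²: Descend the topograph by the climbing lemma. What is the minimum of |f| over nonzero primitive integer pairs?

translate: b→5 (≡-15 mod 10), so (5,-15,12)→(5,5,2)
flip: (5,5,2)→(2,-5,5)
translate: b→-1 (≡-5 mod 4), so (2,-5,5)→(2,-1,2)
flip: (2,-1,2)→(2,1,2)
reduced (well bottom): (2,1,2) with a≤c, −a<b≤a
well minimum |f| = |-2| = 2 (negative-definite)

2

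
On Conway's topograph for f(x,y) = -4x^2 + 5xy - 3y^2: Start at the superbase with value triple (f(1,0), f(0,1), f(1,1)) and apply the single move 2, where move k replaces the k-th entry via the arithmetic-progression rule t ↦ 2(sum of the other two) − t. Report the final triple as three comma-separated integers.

start (-4,-3,-2) = (f(1,0),f(0,1),f(1,1))
replace slot 2: 2·((-4)+(-2)) − (-3) = -9 → (-4,-9,-2)

-4,-9,-2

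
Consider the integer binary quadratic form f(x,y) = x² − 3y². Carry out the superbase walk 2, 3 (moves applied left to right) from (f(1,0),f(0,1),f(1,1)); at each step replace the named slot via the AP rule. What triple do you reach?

start (1,-3,-2) = (f(1,0),f(0,1),f(1,1))
replace slot 2: 2·(1+(-2)) − (-3) = 1 → (1,1,-2)
replace slot 3: 2·(1+1) − (-2) = 6 → (1,1,6)

1,1,6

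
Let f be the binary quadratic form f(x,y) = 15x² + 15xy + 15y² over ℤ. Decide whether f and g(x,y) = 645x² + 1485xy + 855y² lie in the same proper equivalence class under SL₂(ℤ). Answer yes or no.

D₁ = -675, D₂ = -675
f: reduced (well bottom): (15,15,15) with a≤c, −a<b≤a
g: translate: b→195 (≡1485 mod 1290), so (645,1485,855)→(645,195,15)
g: flip: (645,195,15)→(15,-195,645)
g: translate: b→15 (≡-195 mod 30), so (15,-195,645)→(15,15,15)
g: reduced (well bottom): (15,15,15) with a≤c, −a<b≤a
reduced forms (15, 15, 15) vs (15, 15, 15) ⇒ equivalent

yes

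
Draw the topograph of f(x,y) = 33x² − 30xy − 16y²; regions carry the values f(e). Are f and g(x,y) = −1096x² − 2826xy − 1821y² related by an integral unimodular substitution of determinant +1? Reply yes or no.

D₁ = 3012, D₂ = 3012
river cycle of f (length 24): (-16, 30, 33), (33, 36, -13), (-13, 42, 24), (24, 54, -1), (-1, 54, 24), (24, 42, -13), (-13, 36, 33), (33, 30, -16), (-16, 34, 29), (29, 24, -21), … (14 more)
river cycle of g (length 24): (-13, 42, 24), (24, 54, -1), (-1, 54, 24), (24, 42, -13), (-13, 36, 33), (33, 30, -16), (-16, 34, 29), (29, 24, -21), (-21, 18, 32), (32, 46, -7), … (14 more)
cycles coincide ⇒ equivalent

yes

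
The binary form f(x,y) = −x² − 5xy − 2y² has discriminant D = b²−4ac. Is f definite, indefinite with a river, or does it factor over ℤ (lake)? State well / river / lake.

D = b²−4ac = (-5)² − 4·(-1)·(-2) = 17
D > 0 non-square ⇒ indefinite ⇒ periodic river

river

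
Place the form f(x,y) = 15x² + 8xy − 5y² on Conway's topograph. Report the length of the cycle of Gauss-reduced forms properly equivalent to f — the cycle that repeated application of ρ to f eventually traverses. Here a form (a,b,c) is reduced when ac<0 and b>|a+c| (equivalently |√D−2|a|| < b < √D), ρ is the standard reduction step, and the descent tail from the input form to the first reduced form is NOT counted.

D = 364, ⌊√D⌋ = 19
descent: ρ → (-5,12,11)  [lands on river]
river: ρ → (11,10,-6)
river: ρ → (-6,14,7)
river: ρ → (7,14,-6)
river: ρ → (-6,10,11)
river: ρ → (11,12,-5)
river: ρ → (-5,18,2)
river: ρ → (2,18,-5)
ρ-cycle length = 8 (tail of 1 descent step not counted)

8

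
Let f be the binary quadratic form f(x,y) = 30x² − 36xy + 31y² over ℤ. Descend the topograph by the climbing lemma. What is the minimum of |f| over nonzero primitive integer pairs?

translate: b→24 (≡-36 mod 60), so (30,-36,31)→(30,24,25)
flip: (30,24,25)→(25,-24,30)
reduced (well bottom): (25,-24,30) with a≤c, −a<b≤a
well minimum = a = 25

25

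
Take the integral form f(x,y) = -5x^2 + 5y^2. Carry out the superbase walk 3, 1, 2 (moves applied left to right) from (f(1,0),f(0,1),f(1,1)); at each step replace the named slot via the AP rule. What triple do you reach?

start (-5,5,0) = (f(1,0),f(0,1),f(1,1))
replace slot 3: 2·((-5)+5) − 0 = 0 → (-5,5,0)
replace slot 1: 2·(5+0) − (-5) = 15 → (15,5,0)
replace slot 2: 2·(15+0) − 5 = 25 → (15,25,0)

15,25,0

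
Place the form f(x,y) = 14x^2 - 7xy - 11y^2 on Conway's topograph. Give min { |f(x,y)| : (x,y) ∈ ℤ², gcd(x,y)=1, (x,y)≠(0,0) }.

descent: ρ → (-11,7,14)  [lands on river]
river: ρ → (14,21,-4)
river: ρ → (-4,19,19)
river: ρ → (19,19,-4)
river: ρ → (-4,21,14)
river: ρ → (14,7,-11)
river: ρ → (-11,15,10)
river: ρ → (10,25,-1)
river: ρ → (-1,25,10)
river: ρ → (10,15,-11)
closes: descent 1, river 10
min |a| on river = 1

1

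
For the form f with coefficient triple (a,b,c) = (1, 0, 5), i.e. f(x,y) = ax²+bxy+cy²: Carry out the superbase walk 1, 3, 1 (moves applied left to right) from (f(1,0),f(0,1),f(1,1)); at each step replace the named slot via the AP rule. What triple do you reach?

start (1,5,6) = (f(1,0),f(0,1),f(1,1))
replace slot 1: 2·(5+6) − 1 = 21 → (21,5,6)
replace slot 3: 2·(21+5) − 6 = 46 → (21,5,46)
replace slot 1: 2·(5+46) − 21 = 81 → (81,5,46)

81,5,46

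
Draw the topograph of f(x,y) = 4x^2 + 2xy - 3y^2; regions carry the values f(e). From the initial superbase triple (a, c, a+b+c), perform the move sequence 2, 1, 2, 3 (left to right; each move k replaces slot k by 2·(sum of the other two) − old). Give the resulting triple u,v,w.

start (4,-3,3) = (f(1,0),f(0,1),f(1,1))
replace slot 2: 2·(4+3) − (-3) = 17 → (4,17,3)
replace slot 1: 2·(17+3) − 4 = 36 → (36,17,3)
replace slot 2: 2·(36+3) − 17 = 61 → (36,61,3)
replace slot 3: 2·(36+61) − 3 = 191 → (36,61,191)

36,61,191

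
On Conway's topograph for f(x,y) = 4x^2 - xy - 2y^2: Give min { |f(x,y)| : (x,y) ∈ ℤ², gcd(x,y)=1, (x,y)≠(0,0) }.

descent: ρ → (-2,5,1)  [lands on river]
river: ρ → (1,5,-2)
river: ρ → (-2,3,3)
river: ρ → (3,3,-2)
closes: descent 1, river 4
min |a| on river = 1

1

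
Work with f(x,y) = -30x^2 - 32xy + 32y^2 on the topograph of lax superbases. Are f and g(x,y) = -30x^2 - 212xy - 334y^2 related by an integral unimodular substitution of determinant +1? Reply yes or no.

D₁ = 4864, D₂ = 4864
river cycle of f (length 12): (32, 32, -30), (-30, 28, 34), (34, 40, -24), (-24, 56, 18), (18, 52, -30), (-30, 68, 2), (2, 68, -30), (-30, 52, 18), (18, 56, -24), (-24, 40, 34), … (2 more)
river cycle of g (length 12): (-30, 28, 34), (34, 40, -24), (-24, 56, 18), (18, 52, -30), (-30, 68, 2), (2, 68, -30), (-30, 52, 18), (18, 56, -24), (-24, 40, 34), (34, 28, -30), … (2 more)
cycles coincide ⇒ equivalent

yes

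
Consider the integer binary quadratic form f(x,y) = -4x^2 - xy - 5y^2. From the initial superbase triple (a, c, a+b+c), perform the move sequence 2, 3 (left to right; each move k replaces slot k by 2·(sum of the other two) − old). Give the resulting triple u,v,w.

start (-4,-5,-10) = (f(1,0),f(0,1),f(1,1))
replace slot 2: 2·((-4)+(-10)) − (-5) = -23 → (-4,-23,-10)
replace slot 3: 2·((-4)+(-23)) − (-10) = -44 → (-4,-23,-44)

-4,-23,-44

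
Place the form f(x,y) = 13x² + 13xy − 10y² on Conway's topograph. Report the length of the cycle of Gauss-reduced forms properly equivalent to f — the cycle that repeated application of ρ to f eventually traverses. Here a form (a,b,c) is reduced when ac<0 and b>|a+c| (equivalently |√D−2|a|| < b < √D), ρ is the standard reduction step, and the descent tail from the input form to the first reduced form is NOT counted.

D = 689, ⌊√D⌋ = 26
river: ρ → (-10,7,16)
river: ρ → (16,25,-1)
river: ρ → (-1,25,16)
river: ρ → (16,7,-10)
river: ρ → (-10,13,13)
river: ρ → (13,13,-10)
ρ-cycle length = 6 (tail of 0 descent steps not counted)

6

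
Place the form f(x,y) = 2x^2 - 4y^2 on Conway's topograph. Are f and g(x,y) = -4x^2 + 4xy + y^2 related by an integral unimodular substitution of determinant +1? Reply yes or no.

D₁ = 32, D₂ = 32
river cycle of f (length 2): (2, 4, -2), (-2, 4, 2)
river cycle of g (length 2): (1, 4, -4), (-4, 4, 1)
cycles differ ⇒ inequivalent

no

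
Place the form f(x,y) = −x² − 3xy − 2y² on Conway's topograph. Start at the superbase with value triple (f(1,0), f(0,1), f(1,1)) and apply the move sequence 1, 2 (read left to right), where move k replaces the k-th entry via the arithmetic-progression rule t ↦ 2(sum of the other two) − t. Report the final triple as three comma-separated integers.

start (-1,-2,-6) = (f(1,0),f(0,1),f(1,1))
replace slot 1: 2·((-2)+(-6)) − (-1) = -15 → (-15,-2,-6)
replace slot 2: 2·((-15)+(-6)) − (-2) = -40 → (-15,-40,-6)

-15,-40,-6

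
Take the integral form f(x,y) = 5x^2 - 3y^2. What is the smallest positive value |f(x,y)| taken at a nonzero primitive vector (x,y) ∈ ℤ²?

descent: ρ → (-3,6,2)  [lands on river]
river: ρ → (2,6,-3)
closes: descent 1, river 2
min |a| on river = 2

2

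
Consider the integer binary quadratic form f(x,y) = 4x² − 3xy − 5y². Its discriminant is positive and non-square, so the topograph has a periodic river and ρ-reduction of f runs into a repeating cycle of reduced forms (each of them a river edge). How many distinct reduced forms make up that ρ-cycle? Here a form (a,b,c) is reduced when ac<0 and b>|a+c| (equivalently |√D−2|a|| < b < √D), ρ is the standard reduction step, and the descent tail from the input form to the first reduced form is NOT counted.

D = 89, ⌊√D⌋ = 9
descent: ρ → (-5,3,4)  [lands on river]
river: ρ → (4,5,-4)
river: ρ → (-4,3,5)
river: ρ → (5,7,-2)
river: ρ → (-2,9,1)
river: ρ → (1,9,-2)
river: ρ → (-2,7,5)
river: ρ → (5,3,-4)
river: ρ → (-4,5,4)
river: ρ → (4,3,-5)
river: ρ → (-5,7,2)
river: ρ → (2,9,-1)
river: ρ → (-1,9,2)
river: ρ → (2,7,-5)
ρ-cycle length = 14 (tail of 1 descent step not counted)

14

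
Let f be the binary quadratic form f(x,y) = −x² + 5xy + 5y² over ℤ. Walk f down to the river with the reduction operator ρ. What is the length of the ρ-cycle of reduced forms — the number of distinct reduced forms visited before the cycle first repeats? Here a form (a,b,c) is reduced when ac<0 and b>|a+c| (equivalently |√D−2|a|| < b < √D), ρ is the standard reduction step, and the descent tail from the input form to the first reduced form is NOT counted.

D = 45, ⌊√D⌋ = 6
river: ρ → (5,5,-1)
river: ρ → (-1,5,5)
ρ-cycle length = 2 (tail of 0 descent steps not counted)

2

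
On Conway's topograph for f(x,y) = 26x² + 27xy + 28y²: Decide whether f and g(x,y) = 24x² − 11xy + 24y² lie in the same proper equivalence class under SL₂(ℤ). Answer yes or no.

D₁ = -2183, D₂ = -2183
f: translate: b→-25 (≡27 mod 52), so (26,27,28)→(26,-25,27)
f: reduced (well bottom): (26,-25,27) with a≤c, −a<b≤a
g: flip: (24,-11,24)→(24,11,24)
g: reduced (well bottom): (24,11,24) with a≤c, −a<b≤a
reduced forms (26, -25, 27) vs (24, 11, 24) ⇒ inequivalent

no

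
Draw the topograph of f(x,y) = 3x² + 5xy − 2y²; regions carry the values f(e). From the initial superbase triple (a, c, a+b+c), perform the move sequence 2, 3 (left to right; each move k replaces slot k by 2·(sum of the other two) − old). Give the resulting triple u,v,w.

start (3,-2,6) = (f(1,0),f(0,1),f(1,1))
replace slot 2: 2·(3+6) − (-2) = 20 → (3,20,6)
replace slot 3: 2·(3+20) − 6 = 40 → (3,20,40)

3,20,40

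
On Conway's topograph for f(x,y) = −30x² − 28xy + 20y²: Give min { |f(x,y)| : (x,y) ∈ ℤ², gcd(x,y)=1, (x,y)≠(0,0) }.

descent: ρ → (20,28,-30)  [lands on river]
river: ρ → (-30,32,18)
river: ρ → (18,40,-22)
river: ρ → (-22,48,10)
river: ρ → (10,52,-12)
river: ρ → (-12,44,26)
river: ρ → (26,8,-30)
river: ρ → (-30,52,4)
river: ρ → (4,52,-30)
river: ρ → (-30,8,26)
river: ρ → (26,44,-12)
river: ρ → (-12,52,10)
river: ρ → (10,48,-22)
river: ρ → (-22,40,18)
river: ρ → (18,32,-30)
river: ρ → (-30,28,20)
river: ρ → (20,52,-6)
river: ρ → (-6,56,2)
river: ρ → (2,56,-6)
river: ρ → (-6,52,20)
closes: descent 1, river 20
min |a| on river = 2

2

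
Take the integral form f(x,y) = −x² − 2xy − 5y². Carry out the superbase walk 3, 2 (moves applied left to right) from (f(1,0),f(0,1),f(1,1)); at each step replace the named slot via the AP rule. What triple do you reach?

start (-1,-5,-8) = (f(1,0),f(0,1),f(1,1))
replace slot 3: 2·((-1)+(-5)) − (-8) = -4 → (-1,-5,-4)
replace slot 2: 2·((-1)+(-4)) − (-5) = -5 → (-1,-5,-4)

-1,-5,-4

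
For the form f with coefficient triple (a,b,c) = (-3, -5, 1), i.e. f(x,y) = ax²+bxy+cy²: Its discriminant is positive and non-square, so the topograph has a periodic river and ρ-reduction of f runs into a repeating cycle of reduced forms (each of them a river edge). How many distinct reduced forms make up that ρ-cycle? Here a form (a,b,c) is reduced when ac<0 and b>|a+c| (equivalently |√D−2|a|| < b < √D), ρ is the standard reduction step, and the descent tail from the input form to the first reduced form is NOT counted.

D = 37, ⌊√D⌋ = 6
descent: ρ → (1,5,-3)  [lands on river]
river: ρ → (-3,1,3)
river: ρ → (3,5,-1)
river: ρ → (-1,5,3)
river: ρ → (3,1,-3)
river: ρ → (-3,5,1)
ρ-cycle length = 6 (tail of 1 descent step not counted)

6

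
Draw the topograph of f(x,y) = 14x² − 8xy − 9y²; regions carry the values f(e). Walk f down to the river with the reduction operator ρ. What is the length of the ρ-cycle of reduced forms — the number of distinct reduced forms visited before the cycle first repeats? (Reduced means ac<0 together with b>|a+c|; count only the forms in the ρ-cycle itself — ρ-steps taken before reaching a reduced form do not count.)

D = 568, ⌊√D⌋ = 23
descent: ρ → (-9,8,14)  [lands on river]
river: ρ → (14,20,-3)
river: ρ → (-3,22,7)
river: ρ → (7,20,-6)
river: ρ → (-6,16,13)
river: ρ → (13,10,-9)
ρ-cycle length = 6 (tail of 1 descent step not counted)

6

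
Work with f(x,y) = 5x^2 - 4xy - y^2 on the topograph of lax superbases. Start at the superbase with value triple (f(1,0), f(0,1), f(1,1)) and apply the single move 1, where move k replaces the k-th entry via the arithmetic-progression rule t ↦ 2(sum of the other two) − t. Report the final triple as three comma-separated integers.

start (5,-1,0) = (f(1,0),f(0,1),f(1,1))
replace slot 1: 2·((-1)+0) − 5 = -7 → (-7,-1,0)

-7,-1,0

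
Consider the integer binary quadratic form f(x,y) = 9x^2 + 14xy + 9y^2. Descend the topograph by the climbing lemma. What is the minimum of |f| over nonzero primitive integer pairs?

translate: b→-4 (≡14 mod 18), so (9,14,9)→(9,-4,4)
flip: (9,-4,4)→(4,4,9)
reduced (well bottom): (4,4,9) with a≤c, −a<b≤a
well minimum = a = 4

4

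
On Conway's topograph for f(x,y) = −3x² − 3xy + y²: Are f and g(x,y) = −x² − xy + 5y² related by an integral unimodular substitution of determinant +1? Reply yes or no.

D₁ = 21, D₂ = 21
river cycle of f (length 2): (1, 3, -3), (-3, 3, 1)
river cycle of g (length 2): (-1, 3, 3), (3, 3, -1)
cycles differ ⇒ inequivalent

no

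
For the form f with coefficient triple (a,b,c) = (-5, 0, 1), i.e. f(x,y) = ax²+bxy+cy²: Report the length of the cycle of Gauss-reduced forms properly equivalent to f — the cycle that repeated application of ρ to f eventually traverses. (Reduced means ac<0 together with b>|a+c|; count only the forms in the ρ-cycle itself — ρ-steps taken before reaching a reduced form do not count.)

D = 20, ⌊√D⌋ = 4
descent: ρ → (1,4,-1)  [lands on river]
river: ρ → (-1,4,1)
ρ-cycle length = 2 (tail of 1 descent step not counted)

2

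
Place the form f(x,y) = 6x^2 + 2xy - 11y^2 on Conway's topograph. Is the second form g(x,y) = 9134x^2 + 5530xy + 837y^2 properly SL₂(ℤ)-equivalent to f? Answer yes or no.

D₁ = 268, D₂ = 268
river cycle of f (length 10): (6, 14, -3), (-3, 16, 1), (1, 16, -3), (-3, 14, 6), (6, 10, -7), (-7, 4, 9), (9, 14, -2), (-2, 14, 9), (9, 4, -7), (-7, 10, 6)
river cycle of g (length 10): (6, 14, -3), (-3, 16, 1), (1, 16, -3), (-3, 14, 6), (6, 10, -7), (-7, 4, 9), (9, 14, -2), (-2, 14, 9), (9, 4, -7), (-7, 10, 6)
cycles coincide ⇒ equivalent

yes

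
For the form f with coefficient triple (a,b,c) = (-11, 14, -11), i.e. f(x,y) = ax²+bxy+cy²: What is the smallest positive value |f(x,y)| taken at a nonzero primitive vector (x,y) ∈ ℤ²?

translate: b→8 (≡-14 mod 22), so (11,-14,11)→(11,8,8)
flip: (11,8,8)→(8,-8,11)
translate: b→8 (≡-8 mod 16), so (8,-8,11)→(8,8,11)
reduced (well bottom): (8,8,11) with a≤c, −a<b≤a
well minimum |f| = |-8| = 8 (negative-definite)

8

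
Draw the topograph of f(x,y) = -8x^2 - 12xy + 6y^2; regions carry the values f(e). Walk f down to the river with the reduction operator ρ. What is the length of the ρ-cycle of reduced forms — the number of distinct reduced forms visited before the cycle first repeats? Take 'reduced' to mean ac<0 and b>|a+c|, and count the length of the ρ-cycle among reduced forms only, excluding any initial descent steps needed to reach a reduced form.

D = 336, ⌊√D⌋ = 18
descent: ρ → (6,12,-8)  [lands on river]
river: ρ → (-8,4,10)
river: ρ → (10,16,-2)
river: ρ → (-2,16,10)
river: ρ → (10,4,-8)
river: ρ → (-8,12,6)
ρ-cycle length = 6 (tail of 1 descent step not counted)

6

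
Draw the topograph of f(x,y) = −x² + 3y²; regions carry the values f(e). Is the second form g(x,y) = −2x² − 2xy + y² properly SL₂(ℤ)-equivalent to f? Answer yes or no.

D₁ = 12, D₂ = 12
river cycle of f (length 2): (-1, 2, 2), (2, 2, -1)
river cycle of g (length 2): (1, 2, -2), (-2, 2, 1)
cycles differ ⇒ inequivalent

no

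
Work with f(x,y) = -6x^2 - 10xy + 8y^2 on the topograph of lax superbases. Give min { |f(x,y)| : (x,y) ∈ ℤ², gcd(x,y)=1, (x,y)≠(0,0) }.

descent: ρ → (8,10,-6)  [lands on river]
river: ρ → (-6,14,4)
river: ρ → (4,10,-12)
river: ρ → (-12,14,2)
river: ρ → (2,14,-12)
river: ρ → (-12,10,4)
river: ρ → (4,14,-6)
river: ρ → (-6,10,8)
river: ρ → (8,6,-8)
river: ρ → (-8,10,6)
river: ρ → (6,14,-4)
river: ρ → (-4,10,12)
river: ρ → (12,14,-2)
river: ρ → (-2,14,12)
river: ρ → (12,10,-4)
river: ρ → (-4,14,6)
river: ρ → (6,10,-8)
river: ρ → (-8,6,8)
closes: descent 1, river 18
min |a| on river = 2

2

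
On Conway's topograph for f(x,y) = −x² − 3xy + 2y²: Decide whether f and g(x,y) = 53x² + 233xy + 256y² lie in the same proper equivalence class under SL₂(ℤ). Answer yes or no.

D₁ = 17, D₂ = 17
river cycle of f (length 6): (2, 3, -1), (-1, 3, 2), (2, 1, -2), (-2, 3, 1), (1, 3, -2), (-2, 1, 2)
river cycle of g (length 6): (2, 3, -1), (-1, 3, 2), (2, 1, -2), (-2, 3, 1), (1, 3, -2), (-2, 1, 2)
cycles coincide ⇒ equivalent

yes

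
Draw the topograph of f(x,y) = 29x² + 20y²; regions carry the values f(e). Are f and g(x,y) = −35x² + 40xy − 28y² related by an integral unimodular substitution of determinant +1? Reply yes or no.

D₁ = -2320, D₂ = -2320
f: flip: (29,0,20)→(20,0,29)
f: reduced (well bottom): (20,0,29) with a≤c, −a<b≤a
g is negative-definite; reduce −g:
−g: translate: b→30 (≡-40 mod 70), so (35,-40,28)→(35,30,23)
−g: flip: (35,30,23)→(23,-30,35)
−g: translate: b→16 (≡-30 mod 46), so (23,-30,35)→(23,16,28)
−g: reduced (well bottom): (23,16,28) with a≤c, −a<b≤a
flip sign back: reduced form of g is (-23,-16,-28)
reduced forms (20, 0, 29) vs (-23, -16, -28) ⇒ inequivalent

no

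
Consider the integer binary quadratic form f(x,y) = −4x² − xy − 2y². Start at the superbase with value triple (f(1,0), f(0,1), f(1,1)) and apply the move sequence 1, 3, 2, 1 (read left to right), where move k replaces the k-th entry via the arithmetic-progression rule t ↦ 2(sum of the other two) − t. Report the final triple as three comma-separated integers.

start (-4,-2,-7) = (f(1,0),f(0,1),f(1,1))
replace slot 1: 2·((-2)+(-7)) − (-4) = -14 → (-14,-2,-7)
replace slot 3: 2·((-14)+(-2)) − (-7) = -25 → (-14,-2,-25)
replace slot 2: 2·((-14)+(-25)) − (-2) = -76 → (-14,-76,-25)
replace slot 1: 2·((-76)+(-25)) − (-14) = -188 → (-188,-76,-25)

-188,-76,-25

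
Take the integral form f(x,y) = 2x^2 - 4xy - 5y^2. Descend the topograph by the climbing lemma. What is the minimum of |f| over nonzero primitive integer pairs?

descent: ρ → (-5,4,2)  [lands on river]
river: ρ → (2,4,-5)
river: ρ → (-5,6,1)
river: ρ → (1,6,-5)
closes: descent 1, river 4
min |a| on river = 1

1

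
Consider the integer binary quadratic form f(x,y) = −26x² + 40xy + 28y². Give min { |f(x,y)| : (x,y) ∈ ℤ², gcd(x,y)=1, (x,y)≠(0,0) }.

river: ρ → (28,16,-38)
river: ρ → (-38,60,6)
river: ρ → (6,60,-38)
river: ρ → (-38,16,28)
river: ρ → (28,40,-26)
river: ρ → (-26,64,4)
river: ρ → (4,64,-26)
river: ρ → (-26,40,28)
closes: descent 0, river 8
min |a| on river = 4

4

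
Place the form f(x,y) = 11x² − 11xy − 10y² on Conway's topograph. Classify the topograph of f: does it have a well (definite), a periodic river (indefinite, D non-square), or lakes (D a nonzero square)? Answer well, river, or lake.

D = b²−4ac = (-11)² − 4·11·(-10) = 561
D > 0 non-square ⇒ indefinite ⇒ periodic river

river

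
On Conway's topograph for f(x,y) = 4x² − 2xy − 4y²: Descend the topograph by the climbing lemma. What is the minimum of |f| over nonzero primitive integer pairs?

descent: ρ → (-4,2,4)  [lands on river]
river: ρ → (4,6,-2)
river: ρ → (-2,6,4)
river: ρ → (4,2,-4)
river: ρ → (-4,6,2)
river: ρ → (2,6,-4)
closes: descent 1, river 6
min |a| on river = 2

2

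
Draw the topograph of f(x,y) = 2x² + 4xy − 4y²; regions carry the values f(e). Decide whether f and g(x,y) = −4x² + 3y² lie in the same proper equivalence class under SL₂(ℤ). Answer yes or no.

D₁ = 48, D₂ = 48
river cycle of f (length 2): (-4, 4, 2), (2, 4, -4)
river cycle of g (length 2): (3, 6, -1), (-1, 6, 3)
cycles differ ⇒ inequivalent

no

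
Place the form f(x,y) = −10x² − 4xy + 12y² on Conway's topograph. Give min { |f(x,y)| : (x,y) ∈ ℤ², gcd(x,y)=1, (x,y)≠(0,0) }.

descent: ρ → (12,4,-10)  [lands on river]
river: ρ → (-10,16,6)
river: ρ → (6,20,-4)
river: ρ → (-4,20,6)
river: ρ → (6,16,-10)
river: ρ → (-10,4,12)
river: ρ → (12,20,-2)
river: ρ → (-2,20,12)
closes: descent 1, river 8
min |a| on river = 2

2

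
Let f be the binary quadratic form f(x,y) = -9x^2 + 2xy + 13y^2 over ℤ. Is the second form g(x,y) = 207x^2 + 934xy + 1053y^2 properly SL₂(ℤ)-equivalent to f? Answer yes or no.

D₁ = 472, D₂ = 472
river cycle of f (length 10): (-9, 20, 2), (2, 20, -9), (-9, 16, 6), (6, 20, -3), (-3, 16, 18), (18, 20, -1), (-1, 20, 18), (18, 16, -3), (-3, 20, 6), (6, 16, -9)
river cycle of g (length 10): (-9, 20, 2), (2, 20, -9), (-9, 16, 6), (6, 20, -3), (-3, 16, 18), (18, 20, -1), (-1, 20, 18), (18, 16, -3), (-3, 20, 6), (6, 16, -9)
cycles coincide ⇒ equivalent

yes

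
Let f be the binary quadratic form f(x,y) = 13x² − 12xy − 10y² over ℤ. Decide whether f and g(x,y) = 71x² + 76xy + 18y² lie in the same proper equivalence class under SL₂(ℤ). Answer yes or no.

D₁ = 664, D₂ = 664
river cycle of f (length 22): (-10, 12, 13), (13, 14, -9), (-9, 22, 5), (5, 18, -17), (-17, 16, 6), (6, 20, -11), (-11, 24, 2), (2, 24, -11), (-11, 20, 6), (6, 16, -17), … (12 more)
river cycle of g (length 22): (-9, 22, 5), (5, 18, -17), (-17, 16, 6), (6, 20, -11), (-11, 24, 2), (2, 24, -11), (-11, 20, 6), (6, 16, -17), (-17, 18, 5), (5, 22, -9), … (12 more)
cycles coincide ⇒ equivalent

yes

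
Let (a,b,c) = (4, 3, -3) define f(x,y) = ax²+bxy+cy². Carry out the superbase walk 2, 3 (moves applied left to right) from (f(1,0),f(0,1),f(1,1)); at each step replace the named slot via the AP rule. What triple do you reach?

start (4,-3,4) = (f(1,0),f(0,1),f(1,1))
replace slot 2: 2·(4+4) − (-3) = 19 → (4,19,4)
replace slot 3: 2·(4+19) − 4 = 42 → (4,19,42)

4,19,42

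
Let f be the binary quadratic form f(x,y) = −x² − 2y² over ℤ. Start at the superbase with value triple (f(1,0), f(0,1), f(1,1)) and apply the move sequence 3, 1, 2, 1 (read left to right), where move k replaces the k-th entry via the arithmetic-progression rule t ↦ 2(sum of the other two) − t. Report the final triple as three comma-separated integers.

start (-1,-2,-3) = (f(1,0),f(0,1),f(1,1))
replace slot 3: 2·((-1)+(-2)) − (-3) = -3 → (-1,-2,-3)
replace slot 1: 2·((-2)+(-3)) − (-1) = -9 → (-9,-2,-3)
replace slot 2: 2·((-9)+(-3)) − (-2) = -22 → (-9,-22,-3)
replace slot 1: 2·((-22)+(-3)) − (-9) = -41 → (-41,-22,-3)

-41,-22,-3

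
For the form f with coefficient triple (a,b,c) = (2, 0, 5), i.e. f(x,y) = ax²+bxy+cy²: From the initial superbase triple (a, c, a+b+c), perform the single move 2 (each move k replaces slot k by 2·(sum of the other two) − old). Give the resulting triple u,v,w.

start (2,5,7) = (f(1,0),f(0,1),f(1,1))
replace slot 2: 2·(2+7) − 5 = 13 → (2,13,7)

2,13,7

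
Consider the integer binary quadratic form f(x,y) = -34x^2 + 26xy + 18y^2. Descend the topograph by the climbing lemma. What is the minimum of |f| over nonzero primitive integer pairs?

river: ρ → (18,46,-14)
river: ρ → (-14,38,30)
river: ρ → (30,22,-22)
river: ρ → (-22,22,30)
river: ρ → (30,38,-14)
river: ρ → (-14,46,18)
river: ρ → (18,26,-34)
river: ρ → (-34,42,10)
river: ρ → (10,38,-42)
river: ρ → (-42,46,6)
river: ρ → (6,50,-26)
river: ρ → (-26,54,2)
river: ρ → (2,54,-26)
river: ρ → (-26,50,6)
river: ρ → (6,46,-42)
river: ρ → (-42,38,10)
river: ρ → (10,42,-34)
river: ρ → (-34,26,18)
closes: descent 0, river 18
min |a| on river = 2

2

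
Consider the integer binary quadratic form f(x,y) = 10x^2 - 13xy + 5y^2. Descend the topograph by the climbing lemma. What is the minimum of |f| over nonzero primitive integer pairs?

translate: b→7 (≡-13 mod 20), so (10,-13,5)→(10,7,2)
flip: (10,7,2)→(2,-7,10)
translate: b→1 (≡-7 mod 4), so (2,-7,10)→(2,1,4)
reduced (well bottom): (2,1,4) with a≤c, −a<b≤a
well minimum = a = 2

2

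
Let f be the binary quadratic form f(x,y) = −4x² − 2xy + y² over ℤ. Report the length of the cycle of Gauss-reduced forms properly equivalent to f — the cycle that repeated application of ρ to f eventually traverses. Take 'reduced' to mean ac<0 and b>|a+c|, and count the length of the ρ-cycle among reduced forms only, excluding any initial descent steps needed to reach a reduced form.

D = 20, ⌊√D⌋ = 4
descent: ρ → (1,4,-1)  [lands on river]
river: ρ → (-1,4,1)
ρ-cycle length = 2 (tail of 1 descent step not counted)

2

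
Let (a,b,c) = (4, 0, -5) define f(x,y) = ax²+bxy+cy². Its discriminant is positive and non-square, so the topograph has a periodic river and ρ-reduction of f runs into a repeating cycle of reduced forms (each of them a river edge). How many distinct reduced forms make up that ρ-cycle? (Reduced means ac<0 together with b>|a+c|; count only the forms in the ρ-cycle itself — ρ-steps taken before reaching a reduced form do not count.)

D = 80, ⌊√D⌋ = 8
descent: ρ → (-5,0,4)
descent: ρ → (4,8,-1)  [lands on river]
river: ρ → (-1,8,4)
ρ-cycle length = 2 (tail of 2 descent steps not counted)

2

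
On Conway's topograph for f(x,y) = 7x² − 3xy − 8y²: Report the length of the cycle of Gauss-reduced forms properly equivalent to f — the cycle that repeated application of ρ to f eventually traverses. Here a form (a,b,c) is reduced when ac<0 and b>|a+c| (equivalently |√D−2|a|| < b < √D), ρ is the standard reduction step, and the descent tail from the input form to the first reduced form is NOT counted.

D = 233, ⌊√D⌋ = 15
descent: ρ → (-8,3,7)  [lands on river]
river: ρ → (7,11,-4)
river: ρ → (-4,13,4)
river: ρ → (4,11,-7)
river: ρ → (-7,3,8)
river: ρ → (8,13,-2)
river: ρ → (-2,15,1)
river: ρ → (1,15,-2)
river: ρ → (-2,13,8)
river: ρ → (8,3,-7)
river: ρ → (-7,11,4)
river: ρ → (4,13,-4)
river: ρ → (-4,11,7)
river: ρ → (7,3,-8)
river: ρ → (-8,13,2)
river: ρ → (2,15,-1)
river: ρ → (-1,15,2)
river: ρ → (2,13,-8)
ρ-cycle length = 18 (tail of 1 descent step not counted)

18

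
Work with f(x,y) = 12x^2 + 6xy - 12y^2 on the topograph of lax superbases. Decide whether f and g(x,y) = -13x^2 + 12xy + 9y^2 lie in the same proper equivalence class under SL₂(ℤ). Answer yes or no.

D₁ = 612, D₂ = 612
river cycle of f (length 6): (-12, 18, 6), (6, 18, -12), (-12, 6, 12), (12, 18, -6), (-6, 18, 12), (12, 6, -12)
river cycle of g (length 8): (9, 24, -1), (-1, 24, 9), (9, 12, -13), (-13, 14, 8), (8, 18, -9), (-9, 18, 8), (8, 14, -13), (-13, 12, 9)
cycles differ ⇒ inequivalent

no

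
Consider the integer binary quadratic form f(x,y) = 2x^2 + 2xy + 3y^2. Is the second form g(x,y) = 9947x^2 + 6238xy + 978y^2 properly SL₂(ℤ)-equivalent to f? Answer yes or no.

D₁ = -20, D₂ = -20
f: reduced (well bottom): (2,2,3) with a≤c, −a<b≤a
g: flip: (9947,6238,978)→(978,-6238,9947)
g: translate: b→-370 (≡-6238 mod 1956), so (978,-6238,9947)→(978,-370,35)
g: flip: (978,-370,35)→(35,370,978)
g: translate: b→20 (≡370 mod 70), so (35,370,978)→(35,20,3)
g: flip: (35,20,3)→(3,-20,35)
g: translate: b→-2 (≡-20 mod 6), so (3,-20,35)→(3,-2,2)
g: flip: (3,-2,2)→(2,2,3)
g: reduced (well bottom): (2,2,3) with a≤c, −a<b≤a
reduced forms (2, 2, 3) vs (2, 2, 3) ⇒ equivalent

yes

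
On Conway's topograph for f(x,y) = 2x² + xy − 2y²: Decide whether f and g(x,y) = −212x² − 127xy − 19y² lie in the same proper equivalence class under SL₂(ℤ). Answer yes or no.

D₁ = 17, D₂ = 17
river cycle of f (length 6): (-2, 3, 1), (1, 3, -2), (-2, 1, 2), (2, 3, -1), (-1, 3, 2), (2, 1, -2)
river cycle of g (length 6): (-2, 3, 1), (1, 3, -2), (-2, 1, 2), (2, 3, -1), (-1, 3, 2), (2, 1, -2)
cycles coincide ⇒ equivalent

yes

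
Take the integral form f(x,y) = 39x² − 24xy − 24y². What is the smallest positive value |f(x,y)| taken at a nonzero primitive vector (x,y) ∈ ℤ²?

descent: ρ → (-24,24,39)  [lands on river]
river: ρ → (39,54,-9)
river: ρ → (-9,54,39)
river: ρ → (39,24,-24)
closes: descent 1, river 4
min |a| on river = 9

9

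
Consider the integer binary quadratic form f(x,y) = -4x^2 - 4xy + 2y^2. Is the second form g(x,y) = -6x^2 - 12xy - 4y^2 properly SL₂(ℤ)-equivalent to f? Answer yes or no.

D₁ = 48, D₂ = 48
river cycle of f (length 2): (2, 4, -4), (-4, 4, 2)
river cycle of g (length 2): (-4, 4, 2), (2, 4, -4)
cycles coincide ⇒ equivalent

yes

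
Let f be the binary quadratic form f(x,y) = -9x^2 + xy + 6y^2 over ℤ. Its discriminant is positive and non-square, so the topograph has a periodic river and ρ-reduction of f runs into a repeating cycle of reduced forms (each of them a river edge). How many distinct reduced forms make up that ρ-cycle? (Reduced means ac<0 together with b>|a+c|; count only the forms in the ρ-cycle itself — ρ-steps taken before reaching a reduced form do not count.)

D = 217, ⌊√D⌋ = 14
descent: ρ → (6,11,-4)  [lands on river]
river: ρ → (-4,13,3)
river: ρ → (3,11,-8)
river: ρ → (-8,5,6)
river: ρ → (6,7,-7)
river: ρ → (-7,7,6)
river: ρ → (6,5,-8)
river: ρ → (-8,11,3)
river: ρ → (3,13,-4)
river: ρ → (-4,11,6)
river: ρ → (6,13,-2)
river: ρ → (-2,11,12)
river: ρ → (12,13,-1)
river: ρ → (-1,13,12)
river: ρ → (12,11,-2)
river: ρ → (-2,13,6)
ρ-cycle length = 16 (tail of 1 descent step not counted)

16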